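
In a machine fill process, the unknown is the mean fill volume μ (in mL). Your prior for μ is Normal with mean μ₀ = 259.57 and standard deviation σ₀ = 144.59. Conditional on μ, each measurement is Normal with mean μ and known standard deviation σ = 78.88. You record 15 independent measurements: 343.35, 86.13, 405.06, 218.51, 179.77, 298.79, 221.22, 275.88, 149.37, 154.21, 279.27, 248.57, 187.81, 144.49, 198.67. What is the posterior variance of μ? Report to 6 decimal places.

406.733580

For Normal data with known variance σ², a Normal(μ₀, σ₀²) prior on μ is conjugate. Posterior precision = 1/σ₀² + n/σ²; posterior mean is the precision-weighted average of μ₀ and x̄.
σ₀² = 144.59² = 20906.2681, σ² = 78.88² = 6222.0544; σ² + n·σ₀² = 6222.0544 + 15·20906.2681 = 319816.0759.
Posterior precision = 1/σ₀² + n/σ² = 1/20906.2681 + 15/6222.0544 = (σ² + n·σ₀²)/(σ₀²σ²) = 319816.0759/(20906.2681·6222.0544); posterior variance σₙ² = σ₀²σ²/(σ² + n·σ₀²) = 20906.2681·6222.0544/319816.0759 = 406.733580.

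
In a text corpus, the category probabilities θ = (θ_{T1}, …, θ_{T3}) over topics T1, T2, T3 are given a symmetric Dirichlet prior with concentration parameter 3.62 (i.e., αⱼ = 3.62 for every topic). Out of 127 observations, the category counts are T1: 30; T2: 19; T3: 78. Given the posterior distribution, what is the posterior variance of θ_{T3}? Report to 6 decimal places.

0.001739

The Dirichlet prior is conjugate to the Multinomial likelihood: each posterior αⱼ = prior αⱼ + observed count nⱼ.
Posterior concentration: (33.62, 22.62, 81.62), total = 137.86.
Var[θ_j] = α_j(Σα−α_j)/((Σα)²(Σα+1)) = 81.62·56.24/(137.86²·138.86) = 0.001739.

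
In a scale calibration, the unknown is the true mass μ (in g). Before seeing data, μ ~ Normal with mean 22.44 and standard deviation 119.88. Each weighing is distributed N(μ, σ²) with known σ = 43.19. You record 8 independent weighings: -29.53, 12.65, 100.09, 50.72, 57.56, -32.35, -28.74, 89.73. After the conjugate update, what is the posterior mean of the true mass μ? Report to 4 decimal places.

27.4352

For Normal data with known variance σ², a Normal(μ₀, σ₀²) prior on μ is conjugate. Posterior precision = 1/σ₀² + n/σ²; posterior mean is the precision-weighted average of μ₀ and x̄.
Σxᵢ = (-29.53) + 12.65 + 100.09 + 50.72 + 57.56 + (-32.35) + (-28.74) + 89.73 = 220.13, so n·x̄ = 220.13.
σ₀² = 119.88² = 14371.2144, σ² = 43.19² = 1865.3761; σ² + n·σ₀² = 1865.3761 + 8·14371.2144 = 116835.0913.
Posterior mean = (μ₀/σ₀² + n·x̄/σ²)/(1/σ₀² + n/σ²) = (σ²·μ₀ + σ₀²·n·x̄)/(σ² + n·σ₀²) = (1865.3761·22.44 + 14371.2144·220.13)/116835.0913 = 3205394.465556/116835.0913 = 27.4352.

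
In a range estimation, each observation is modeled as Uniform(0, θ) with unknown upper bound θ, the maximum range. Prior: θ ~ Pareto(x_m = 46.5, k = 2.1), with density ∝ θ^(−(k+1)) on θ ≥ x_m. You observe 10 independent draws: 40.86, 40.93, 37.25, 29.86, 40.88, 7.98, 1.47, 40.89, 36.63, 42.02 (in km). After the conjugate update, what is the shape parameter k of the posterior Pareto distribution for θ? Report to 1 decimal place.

A Pareto(scale x_m, shape k) prior on the upper bound θ of Uniform(0, θ) is conjugate: posterior is Pareto(max(x_m, max xᵢ), k + n).
Sample maximum = 42.02; prior scale x_m = 46.5 → posterior scale = max = 46.50.
Posterior shape = 2.1 + 10 = 12.1.
Posterior shape k = 12.1.

12.1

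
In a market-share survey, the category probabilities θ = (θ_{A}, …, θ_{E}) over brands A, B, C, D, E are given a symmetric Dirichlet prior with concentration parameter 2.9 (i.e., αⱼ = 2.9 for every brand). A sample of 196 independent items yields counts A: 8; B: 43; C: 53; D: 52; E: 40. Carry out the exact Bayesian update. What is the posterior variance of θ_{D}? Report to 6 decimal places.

0.000912

The Dirichlet prior is conjugate to the Multinomial likelihood: each posterior αⱼ = prior αⱼ + observed count nⱼ.
Posterior concentration: (10.9, 45.9, 55.9, 54.9, 42.9), total = 210.5.
Var[θ_j] = α_j(Σα−α_j)/((Σα)²(Σα+1)) = 54.9·155.6/(210.5²·211.5) = 0.000912.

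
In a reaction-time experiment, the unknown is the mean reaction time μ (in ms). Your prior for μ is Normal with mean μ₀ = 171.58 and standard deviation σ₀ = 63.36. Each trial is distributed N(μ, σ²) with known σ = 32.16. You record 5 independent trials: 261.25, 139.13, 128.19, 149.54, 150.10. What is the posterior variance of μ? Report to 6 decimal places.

196.716958

For Normal data with known variance σ², a Normal(μ₀, σ₀²) prior on μ is conjugate. Posterior precision = 1/σ₀² + n/σ²; posterior mean is the precision-weighted average of μ₀ and x̄.
σ₀² = 63.36² = 4014.4896, σ² = 32.16² = 1034.2656; σ² + n·σ₀² = 1034.2656 + 5·4014.4896 = 21106.7136.
Posterior precision = 1/σ₀² + n/σ² = 1/4014.4896 + 5/1034.2656 = (σ² + n·σ₀²)/(σ₀²σ²) = 21106.7136/(4014.4896·1034.2656); posterior variance σₙ² = σ₀²σ²/(σ² + n·σ₀²) = 4014.4896·1034.2656/21106.7136 = 196.716958.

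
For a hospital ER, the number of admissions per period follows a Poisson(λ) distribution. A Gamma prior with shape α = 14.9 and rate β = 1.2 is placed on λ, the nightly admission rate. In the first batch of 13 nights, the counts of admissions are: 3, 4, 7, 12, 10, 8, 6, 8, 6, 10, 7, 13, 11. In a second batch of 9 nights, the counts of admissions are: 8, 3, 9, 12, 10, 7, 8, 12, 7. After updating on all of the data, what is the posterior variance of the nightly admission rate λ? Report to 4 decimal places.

0.3640

With a Gamma(shape α, rate β) prior, the Poisson likelihood is conjugate: the posterior is Gamma(α + ΣXᵢ, β + n).
Batch 1: sum of counts S = 105 over n = 13 nights.
After batch 1: Gamma(α+S, β+n) = Gamma(14.9+105, 1.2+13) = Gamma(119.9, 14.2).
Batch 2: sum of counts S = 76 over n = 9 nights.
After batch 2: Gamma(α+S, β+n) = Gamma(119.9+76, 14.2+9) = Gamma(195.9, 23.2).
Var = α/β² = 195.9/23.2² = 0.3640.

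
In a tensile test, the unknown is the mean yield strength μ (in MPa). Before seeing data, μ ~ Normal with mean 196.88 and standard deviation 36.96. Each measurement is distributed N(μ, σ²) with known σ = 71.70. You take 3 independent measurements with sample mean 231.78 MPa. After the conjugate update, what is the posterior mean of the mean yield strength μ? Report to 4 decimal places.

212.3605

For Normal data with known variance σ², a Normal(μ₀, σ₀²) prior on μ is conjugate. Posterior precision = 1/σ₀² + n/σ²; posterior mean is the precision-weighted average of μ₀ and x̄.
n·x̄ = 3·231.78 = 695.34.
σ₀² = 36.96² = 1366.0416, σ² = 71.70² = 5140.89; σ² + n·σ₀² = 5140.89 + 3·1366.0416 = 9239.0148.
Posterior mean = (μ₀/σ₀² + n·x̄/σ²)/(1/σ₀² + n/σ²) = (σ²·μ₀ + σ₀²·n·x̄)/(σ² + n·σ₀²) = (5140.89·196.88 + 1366.0416·695.34)/9239.0148 = 1962001.789344/9239.0148 = 212.3605.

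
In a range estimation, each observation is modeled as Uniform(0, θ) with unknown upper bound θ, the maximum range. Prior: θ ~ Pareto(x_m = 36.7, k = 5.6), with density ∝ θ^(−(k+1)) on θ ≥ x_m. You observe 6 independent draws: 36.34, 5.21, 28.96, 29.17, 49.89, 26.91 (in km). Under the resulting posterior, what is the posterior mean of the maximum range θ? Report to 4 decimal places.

54.5966

A Pareto(scale x_m, shape k) prior on the upper bound θ of Uniform(0, θ) is conjugate: posterior is Pareto(max(x_m, max xᵢ), k + n).
Sample maximum = 49.89; prior scale x_m = 36.7 → posterior scale = max = 49.89.
Posterior shape = 5.6 + 6 = 11.6.
E[θ|data] = k·x_m/(k−1) = 11.6·49.89/10.6 = 54.5966.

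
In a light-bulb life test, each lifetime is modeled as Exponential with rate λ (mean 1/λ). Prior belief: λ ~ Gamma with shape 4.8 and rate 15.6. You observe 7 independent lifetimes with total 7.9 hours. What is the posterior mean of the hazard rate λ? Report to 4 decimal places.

With a Gamma(shape α, rate β) prior on the exponential rate λ, the posterior after n observations with total T = Σxᵢ is Gamma(α+n, β+T).
Posterior: Gamma(4.8+7, 15.6+7.9) = Gamma(11.8, 23.5).
Posterior mean of λ = α/β = 11.8/23.5 = 0.5021.

0.5021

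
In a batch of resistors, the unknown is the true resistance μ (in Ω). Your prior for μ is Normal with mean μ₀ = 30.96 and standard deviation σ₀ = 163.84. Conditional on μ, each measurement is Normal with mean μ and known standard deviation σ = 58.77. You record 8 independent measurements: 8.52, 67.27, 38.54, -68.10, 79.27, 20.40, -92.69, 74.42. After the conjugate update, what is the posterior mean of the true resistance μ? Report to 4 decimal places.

For Normal data with known variance σ², a Normal(μ₀, σ₀²) prior on μ is conjugate. Posterior precision = 1/σ₀² + n/σ²; posterior mean is the precision-weighted average of μ₀ and x̄.
Σxᵢ = 8.52 + 67.27 + 38.54 + (-68.10) + 79.27 + 20.40 + (-92.69) + 74.42 = 127.63, so n·x̄ = 127.63.
σ₀² = 163.84² = 26843.5456, σ² = 58.77² = 3453.9129; σ² + n·σ₀² = 3453.9129 + 8·26843.5456 = 218202.2777.
Posterior mean = (μ₀/σ₀² + n·x̄/σ²)/(1/σ₀² + n/σ²) = (σ²·μ₀ + σ₀²·n·x̄)/(σ² + n·σ₀²) = (3453.9129·30.96 + 26843.5456·127.63)/218202.2777 = 3532974.868312/218202.2777 = 16.1913.

16.1913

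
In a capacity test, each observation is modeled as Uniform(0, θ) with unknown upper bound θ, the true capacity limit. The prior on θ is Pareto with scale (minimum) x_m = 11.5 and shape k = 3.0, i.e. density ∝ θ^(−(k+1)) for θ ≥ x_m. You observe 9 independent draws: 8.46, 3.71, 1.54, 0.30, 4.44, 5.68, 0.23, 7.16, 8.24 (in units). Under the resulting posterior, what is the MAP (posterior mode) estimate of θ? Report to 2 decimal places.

11.50

A Pareto(scale x_m, shape k) prior on the upper bound θ of Uniform(0, θ) is conjugate: posterior is Pareto(max(x_m, max xᵢ), k + n).
Sample maximum = 8.46; prior scale x_m = 11.5 → posterior scale = max = 11.50.
Posterior shape = 3.0 + 9 = 12.0.
The Pareto density is decreasing on [x_m, ∞), so the mode is x_m = 11.50.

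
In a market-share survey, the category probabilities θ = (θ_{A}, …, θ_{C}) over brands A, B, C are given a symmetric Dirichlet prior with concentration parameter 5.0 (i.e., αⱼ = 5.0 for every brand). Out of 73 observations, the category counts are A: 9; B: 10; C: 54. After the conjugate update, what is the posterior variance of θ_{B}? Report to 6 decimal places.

0.001589

The Dirichlet prior is conjugate to the Multinomial likelihood: each posterior αⱼ = prior αⱼ + observed count nⱼ.
Posterior concentration: (14.0, 15.0, 59.0), total = 88.0.
Var[θ_j] = α_j(Σα−α_j)/((Σα)²(Σα+1)) = 15.0·73.0/(88.0²·89.0) = 0.001589.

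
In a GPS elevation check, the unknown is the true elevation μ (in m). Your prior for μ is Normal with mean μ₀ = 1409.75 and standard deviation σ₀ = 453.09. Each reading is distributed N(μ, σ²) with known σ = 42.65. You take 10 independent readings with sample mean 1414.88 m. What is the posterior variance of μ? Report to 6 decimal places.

181.741214

For Normal data with known variance σ², a Normal(μ₀, σ₀²) prior on μ is conjugate. Posterior precision = 1/σ₀² + n/σ²; posterior mean is the precision-weighted average of μ₀ and x̄.
σ₀² = 453.09² = 205290.5481, σ² = 42.65² = 1819.0225; σ² + n·σ₀² = 1819.0225 + 10·205290.5481 = 2054724.5035.
Posterior precision = 1/σ₀² + n/σ² = 1/205290.5481 + 10/1819.0225 = (σ² + n·σ₀²)/(σ₀²σ²) = 2054724.5035/(205290.5481·1819.0225); posterior variance σₙ² = σ₀²σ²/(σ² + n·σ₀²) = 205290.5481·1819.0225/2054724.5035 = 181.741214.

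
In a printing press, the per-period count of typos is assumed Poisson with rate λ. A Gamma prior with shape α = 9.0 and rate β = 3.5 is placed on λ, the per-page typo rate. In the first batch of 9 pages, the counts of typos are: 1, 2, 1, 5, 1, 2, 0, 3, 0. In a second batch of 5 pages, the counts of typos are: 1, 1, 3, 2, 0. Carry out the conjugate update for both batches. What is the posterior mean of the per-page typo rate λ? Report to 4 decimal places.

1.7714

With a Gamma(shape α, rate β) prior, the Poisson likelihood is conjugate: the posterior is Gamma(α + ΣXᵢ, β + n).
Batch 1: sum of counts S = 15 over n = 9 pages.
After batch 1: Gamma(α+S, β+n) = Gamma(9.0+15, 3.5+9) = Gamma(24.0, 12.5).
Batch 2: sum of counts S = 7 over n = 5 pages.
After batch 2: Gamma(α+S, β+n) = Gamma(24.0+7, 12.5+5) = Gamma(31.0, 17.5).
Posterior mean = α/β = 31.0/17.5 = 1.7714.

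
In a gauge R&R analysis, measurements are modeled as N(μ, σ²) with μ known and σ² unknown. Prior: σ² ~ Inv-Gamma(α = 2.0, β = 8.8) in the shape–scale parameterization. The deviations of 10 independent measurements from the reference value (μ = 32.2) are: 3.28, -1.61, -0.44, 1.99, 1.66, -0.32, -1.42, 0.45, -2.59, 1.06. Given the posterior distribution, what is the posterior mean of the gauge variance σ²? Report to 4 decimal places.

With known mean μ and an Inverse-Gamma(α, β) prior on σ², the Normal likelihood is conjugate: posterior is Inv-Gamma(α + n/2, β + Σ(xᵢ−μ)²/2).
Σ(xᵢ−μ)² = (3.28)² + (-1.61)² + (-0.44)² + (1.99)² + (1.66)² + (-0.32)² + (-1.42)² + (0.45)² + (-2.59)² + (1.06)² = 30.4128.
Posterior: Inv-Gamma(2.0 + 10/2, 8.8 + 30.4128/2) = Inv-Gamma(7.00, 24.00640).
E[σ²|data] = β/(α−1) = 24.00640/6.00 = 4.0011.

4.0011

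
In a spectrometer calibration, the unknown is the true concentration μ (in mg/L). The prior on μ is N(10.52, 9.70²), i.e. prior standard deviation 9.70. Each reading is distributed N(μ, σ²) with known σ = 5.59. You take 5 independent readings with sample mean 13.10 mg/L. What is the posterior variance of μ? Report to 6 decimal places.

For Normal data with known variance σ², a Normal(μ₀, σ₀²) prior on μ is conjugate. Posterior precision = 1/σ₀² + n/σ²; posterior mean is the precision-weighted average of μ₀ and x̄.
σ₀² = 9.70² = 94.09, σ² = 5.59² = 31.2481; σ² + n·σ₀² = 31.2481 + 5·94.09 = 501.6981.
Posterior precision = 1/σ₀² + n/σ² = 1/94.09 + 5/31.2481 = (σ² + n·σ₀²)/(σ₀²σ²) = 501.6981/(94.09·31.2481); posterior variance σₙ² = σ₀²σ²/(σ² + n·σ₀²) = 94.09·31.2481/501.6981 = 5.860364.

5.860364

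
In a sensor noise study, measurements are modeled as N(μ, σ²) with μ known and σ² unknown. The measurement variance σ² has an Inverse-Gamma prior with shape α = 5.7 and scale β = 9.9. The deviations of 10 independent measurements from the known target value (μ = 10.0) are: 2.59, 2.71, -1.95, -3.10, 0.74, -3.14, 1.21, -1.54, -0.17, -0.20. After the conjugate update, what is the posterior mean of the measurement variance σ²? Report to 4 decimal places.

3.1740

With known mean μ and an Inverse-Gamma(α, β) prior on σ², the Normal likelihood is conjugate: posterior is Inv-Gamma(α + n/2, β + Σ(xᵢ−μ)²/2).
Σ(xᵢ−μ)² = (2.59)² + (2.71)² + (-1.95)² + (-3.10)² + (0.74)² + (-3.14)² + (1.21)² + (-1.54)² + (-0.17)² + (-0.20)² = 41.7765.
Posterior: Inv-Gamma(5.7 + 10/2, 9.9 + 41.7765/2) = Inv-Gamma(10.70, 30.78825).
E[σ²|data] = β/(α−1) = 30.78825/9.70 = 3.1740.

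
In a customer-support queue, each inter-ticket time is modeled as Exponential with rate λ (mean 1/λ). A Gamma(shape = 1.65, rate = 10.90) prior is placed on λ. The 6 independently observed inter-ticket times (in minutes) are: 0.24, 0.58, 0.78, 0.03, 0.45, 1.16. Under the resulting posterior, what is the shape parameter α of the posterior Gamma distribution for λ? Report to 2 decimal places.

7.65

With a Gamma(shape α, rate β) prior on the exponential rate λ, the posterior after n observations with total T = Σxᵢ is Gamma(α+n, β+T).
Sum of observations T = 3.24 minutes; n = 6.
Posterior: Gamma(1.65+6, 10.90+3.24) = Gamma(7.65, 14.14).
Posterior α = 7.65.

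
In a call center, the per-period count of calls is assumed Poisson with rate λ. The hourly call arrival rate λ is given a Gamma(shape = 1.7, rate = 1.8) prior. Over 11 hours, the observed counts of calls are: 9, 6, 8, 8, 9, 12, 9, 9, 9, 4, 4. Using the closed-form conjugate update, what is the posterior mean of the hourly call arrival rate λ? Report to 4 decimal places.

6.9297

With a Gamma(shape α, rate β) prior, the Poisson likelihood is conjugate: the posterior is Gamma(α + ΣXᵢ, β + n).
Sum of counts S = 87 over n = 11 hours.
Posterior: Gamma(α+S, β+n) = Gamma(1.7+87, 1.8+11) = Gamma(88.7, 12.8).
Posterior mean = α/β = 88.7/12.8 = 6.9297.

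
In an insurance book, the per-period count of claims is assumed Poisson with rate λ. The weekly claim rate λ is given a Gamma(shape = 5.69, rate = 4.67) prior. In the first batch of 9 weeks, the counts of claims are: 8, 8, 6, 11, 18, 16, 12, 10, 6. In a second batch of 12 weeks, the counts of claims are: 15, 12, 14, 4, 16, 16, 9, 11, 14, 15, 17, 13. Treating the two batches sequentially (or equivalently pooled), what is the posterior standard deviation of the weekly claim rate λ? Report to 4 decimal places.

0.6241

With a Gamma(shape α, rate β) prior, the Poisson likelihood is conjugate: the posterior is Gamma(α + ΣXᵢ, β + n).
Batch 1: sum of counts S = 95 over n = 9 weeks.
After batch 1: Gamma(α+S, β+n) = Gamma(5.69+95, 4.67+9) = Gamma(100.69, 13.67).
Batch 2: sum of counts S = 156 over n = 12 weeks.
After batch 2: Gamma(α+S, β+n) = Gamma(100.69+156, 13.67+12) = Gamma(256.69, 25.67).
SD = √α/β = √256.69/25.67 = 0.6241.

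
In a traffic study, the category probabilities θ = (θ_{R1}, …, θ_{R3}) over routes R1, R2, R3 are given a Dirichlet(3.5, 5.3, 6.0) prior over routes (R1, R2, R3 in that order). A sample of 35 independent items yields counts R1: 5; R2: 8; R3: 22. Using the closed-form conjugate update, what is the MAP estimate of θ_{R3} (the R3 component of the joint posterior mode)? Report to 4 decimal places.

0.5769

The Dirichlet prior is conjugate to the Multinomial likelihood: each posterior αⱼ = prior αⱼ + observed count nⱼ.
Posterior concentration: (8.5, 13.3, 28.0), total = 49.8.
Joint mode component: (α_{R3}−1)/(Σα−K) = 27.0/46.8 = 0.5769.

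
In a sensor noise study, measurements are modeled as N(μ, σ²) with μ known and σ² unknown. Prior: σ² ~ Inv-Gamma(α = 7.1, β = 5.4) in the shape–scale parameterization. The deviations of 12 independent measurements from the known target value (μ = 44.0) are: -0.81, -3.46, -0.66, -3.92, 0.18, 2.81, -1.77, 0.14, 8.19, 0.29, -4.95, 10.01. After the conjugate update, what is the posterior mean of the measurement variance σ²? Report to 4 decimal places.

10.0072

With known mean μ and an Inverse-Gamma(α, β) prior on σ², the Normal likelihood is conjugate: posterior is Inv-Gamma(α + n/2, β + Σ(xᵢ−μ)²/2).
Σ(xᵢ−μ)² = (-0.81)² + (-3.46)² + (-0.66)² + (-3.92)² + (0.18)² + (2.81)² + (-1.77)² + (0.14)² + (8.19)² + (0.29)² + (-4.95)² + (10.01)² = 231.3735.
Posterior: Inv-Gamma(7.1 + 12/2, 5.4 + 231.3735/2) = Inv-Gamma(13.10, 121.08675).
E[σ²|data] = β/(α−1) = 121.08675/12.10 = 10.0072.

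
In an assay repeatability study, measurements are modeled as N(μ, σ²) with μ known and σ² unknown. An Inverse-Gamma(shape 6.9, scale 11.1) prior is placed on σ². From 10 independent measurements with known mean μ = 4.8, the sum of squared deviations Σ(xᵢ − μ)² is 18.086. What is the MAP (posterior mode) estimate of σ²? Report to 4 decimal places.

1.5615

With known mean μ and an Inverse-Gamma(α, β) prior on σ², the Normal likelihood is conjugate: posterior is Inv-Gamma(α + n/2, β + Σ(xᵢ−μ)²/2).
Posterior: Inv-Gamma(6.9 + 10/2, 11.1 + 18.086/2) = Inv-Gamma(11.90, 20.1430).
Mode = β/(α+1) = 20.1430/12.90 = 1.5615.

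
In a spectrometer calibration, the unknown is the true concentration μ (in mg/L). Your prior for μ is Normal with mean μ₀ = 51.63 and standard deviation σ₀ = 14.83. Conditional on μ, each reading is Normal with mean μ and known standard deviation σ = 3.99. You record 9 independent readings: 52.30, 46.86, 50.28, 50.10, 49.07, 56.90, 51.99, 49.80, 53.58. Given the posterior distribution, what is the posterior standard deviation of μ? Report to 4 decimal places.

1.3247

For Normal data with known variance σ², a Normal(μ₀, σ₀²) prior on μ is conjugate. Posterior precision = 1/σ₀² + n/σ²; posterior mean is the precision-weighted average of μ₀ and x̄.
σ₀² = 14.83² = 219.9289, σ² = 3.99² = 15.9201; σ² + n·σ₀² = 15.9201 + 9·219.9289 = 1995.2802.
Posterior precision = 1/σ₀² + n/σ² = 1/219.9289 + 9/15.9201 = (σ² + n·σ₀²)/(σ₀²σ²) = 1995.2802/(219.9289·15.9201); posterior variance σₙ² = σ₀²σ²/(σ² + n·σ₀²) = 219.9289·15.9201/1995.2802 = 1.754786.
Posterior SD = √σₙ² = √(219.9289·15.9201/1995.2802) = 1.3247.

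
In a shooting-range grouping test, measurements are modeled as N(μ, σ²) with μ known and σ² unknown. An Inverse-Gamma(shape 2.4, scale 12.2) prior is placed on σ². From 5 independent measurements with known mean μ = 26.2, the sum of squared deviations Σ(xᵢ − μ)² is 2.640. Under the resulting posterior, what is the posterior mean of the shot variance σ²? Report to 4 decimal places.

3.4667

With known mean μ and an Inverse-Gamma(α, β) prior on σ², the Normal likelihood is conjugate: posterior is Inv-Gamma(α + n/2, β + Σ(xᵢ−μ)²/2).
Posterior: Inv-Gamma(2.4 + 5/2, 12.2 + 2.640/2) = Inv-Gamma(4.90, 13.5200).
E[σ²|data] = β/(α−1) = 13.5200/3.90 = 3.4667.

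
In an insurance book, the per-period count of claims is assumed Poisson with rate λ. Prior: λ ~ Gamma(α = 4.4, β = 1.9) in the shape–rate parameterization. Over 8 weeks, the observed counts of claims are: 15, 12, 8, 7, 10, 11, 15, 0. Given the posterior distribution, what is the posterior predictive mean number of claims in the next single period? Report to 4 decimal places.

8.3232

With a Gamma(shape α, rate β) prior, the Poisson likelihood is conjugate: the posterior is Gamma(α + ΣXᵢ, β + n).
Sum of counts S = 78 over n = 8 weeks.
Posterior: Gamma(α+S, β+n) = Gamma(4.4+78, 1.9+8) = Gamma(82.4, 9.9).
The predictive distribution for one future period is NegBinom with mean α/β = 8.3232.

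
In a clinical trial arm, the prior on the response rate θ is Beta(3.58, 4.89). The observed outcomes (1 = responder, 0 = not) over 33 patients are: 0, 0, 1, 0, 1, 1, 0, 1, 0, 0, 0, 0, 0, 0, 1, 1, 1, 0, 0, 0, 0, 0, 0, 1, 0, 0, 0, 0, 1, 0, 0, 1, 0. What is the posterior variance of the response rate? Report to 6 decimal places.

The Beta prior is conjugate to a Binomial/Bernoulli likelihood; the update adds successes to α and failures to β.
Posterior: Beta(α+k, β+n−k) = Beta(3.58+10, 4.89+23) = Beta(13.58, 27.89).
Var = αβ/((α+β)²(α+β+1)) = 13.58·27.89/(41.47²·42.47) = 0.005186.

0.005186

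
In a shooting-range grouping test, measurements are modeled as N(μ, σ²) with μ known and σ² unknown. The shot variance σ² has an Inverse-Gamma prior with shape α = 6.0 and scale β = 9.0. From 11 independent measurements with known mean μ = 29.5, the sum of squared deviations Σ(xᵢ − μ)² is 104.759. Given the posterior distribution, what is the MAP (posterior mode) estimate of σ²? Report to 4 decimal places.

With known mean μ and an Inverse-Gamma(α, β) prior on σ², the Normal likelihood is conjugate: posterior is Inv-Gamma(α + n/2, β + Σ(xᵢ−μ)²/2).
Posterior: Inv-Gamma(6.0 + 11/2, 9.0 + 104.759/2) = Inv-Gamma(11.50, 61.3795).
Mode = β/(α+1) = 61.3795/12.50 = 4.9104.

4.9104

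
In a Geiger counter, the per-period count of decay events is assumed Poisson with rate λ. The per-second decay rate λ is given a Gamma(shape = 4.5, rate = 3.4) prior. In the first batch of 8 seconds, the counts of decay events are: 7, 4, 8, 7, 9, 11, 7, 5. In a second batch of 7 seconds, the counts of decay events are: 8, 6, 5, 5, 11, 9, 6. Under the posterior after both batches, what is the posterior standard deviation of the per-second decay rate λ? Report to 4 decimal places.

With a Gamma(shape α, rate β) prior, the Poisson likelihood is conjugate: the posterior is Gamma(α + ΣXᵢ, β + n).
Batch 1: sum of counts S = 58 over n = 8 seconds.
After batch 1: Gamma(α+S, β+n) = Gamma(4.5+58, 3.4+8) = Gamma(62.5, 11.4).
Batch 2: sum of counts S = 50 over n = 7 seconds.
After batch 2: Gamma(α+S, β+n) = Gamma(62.5+50, 11.4+7) = Gamma(112.5, 18.4).
SD = √α/β = √112.5/18.4 = 0.5764.

0.5764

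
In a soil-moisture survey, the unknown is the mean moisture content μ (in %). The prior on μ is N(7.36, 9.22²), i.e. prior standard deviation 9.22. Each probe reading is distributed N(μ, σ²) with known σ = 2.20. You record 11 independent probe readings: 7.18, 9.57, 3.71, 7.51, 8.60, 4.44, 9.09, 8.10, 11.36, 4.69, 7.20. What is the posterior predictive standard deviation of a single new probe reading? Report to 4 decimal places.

2.2973

For Normal data with known variance σ², a Normal(μ₀, σ₀²) prior on μ is conjugate. Posterior precision = 1/σ₀² + n/σ²; posterior mean is the precision-weighted average of μ₀ and x̄.
σ₀² = 9.22² = 85.0084, σ² = 2.20² = 4.84; σ² + n·σ₀² = 4.84 + 11·85.0084 = 939.9324.
Posterior precision = 1/σ₀² + n/σ² = 1/85.0084 + 11/4.84 = (σ² + n·σ₀²)/(σ₀²σ²) = 939.9324/(85.0084·4.84); posterior variance σₙ² = σ₀²σ²/(σ² + n·σ₀²) = 85.0084·4.84/939.9324 = 0.437734.
Predictive variance for one new observation = σₙ² + σ² = 85.0084·4.84/939.9324 + 4.84 = σ²·(σ₀² + 939.9324)/939.9324 = 4.84·1024.9408/939.9324 = 5.277734; SD = √(4.84·1024.9408/939.9324) = 2.2973.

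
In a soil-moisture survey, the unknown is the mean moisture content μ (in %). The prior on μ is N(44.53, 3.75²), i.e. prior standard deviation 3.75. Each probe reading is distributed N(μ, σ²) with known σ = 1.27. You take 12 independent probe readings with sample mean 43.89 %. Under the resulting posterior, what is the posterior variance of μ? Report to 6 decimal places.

For Normal data with known variance σ², a Normal(μ₀, σ₀²) prior on μ is conjugate. Posterior precision = 1/σ₀² + n/σ²; posterior mean is the precision-weighted average of μ₀ and x̄.
σ₀² = 3.75² = 14.0625, σ² = 1.27² = 1.6129; σ² + n·σ₀² = 1.6129 + 12·14.0625 = 170.3629.
Posterior precision = 1/σ₀² + n/σ² = 1/14.0625 + 12/1.6129 = (σ² + n·σ₀²)/(σ₀²σ²) = 170.3629/(14.0625·1.6129); posterior variance σₙ² = σ₀²σ²/(σ² + n·σ₀²) = 14.0625·1.6129/170.3629 = 0.133136.

0.133136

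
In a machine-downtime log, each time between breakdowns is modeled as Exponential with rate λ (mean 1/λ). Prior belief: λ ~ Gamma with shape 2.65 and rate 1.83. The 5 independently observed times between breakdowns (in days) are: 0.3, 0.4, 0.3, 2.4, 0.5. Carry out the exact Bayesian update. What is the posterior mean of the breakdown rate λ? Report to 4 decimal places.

With a Gamma(shape α, rate β) prior on the exponential rate λ, the posterior after n observations with total T = Σxᵢ is Gamma(α+n, β+T).
Sum of observations T = 3.9 days; n = 5.
Posterior: Gamma(2.65+5, 1.83+3.9) = Gamma(7.65, 5.73).
Posterior mean of λ = α/β = 7.65/5.73 = 1.3351.

1.3351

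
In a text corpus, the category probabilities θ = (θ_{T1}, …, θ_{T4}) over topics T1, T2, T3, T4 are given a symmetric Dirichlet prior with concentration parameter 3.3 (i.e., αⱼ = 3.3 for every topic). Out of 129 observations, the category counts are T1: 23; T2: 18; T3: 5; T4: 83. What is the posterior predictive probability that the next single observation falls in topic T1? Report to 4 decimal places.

The Dirichlet prior is conjugate to the Multinomial likelihood: each posterior αⱼ = prior αⱼ + observed count nⱼ.
Posterior concentration: (26.3, 21.3, 8.3, 86.3), total = 142.2.
P(next = T1 | data) = α_{T1}/Σα = 0.1850.

0.1850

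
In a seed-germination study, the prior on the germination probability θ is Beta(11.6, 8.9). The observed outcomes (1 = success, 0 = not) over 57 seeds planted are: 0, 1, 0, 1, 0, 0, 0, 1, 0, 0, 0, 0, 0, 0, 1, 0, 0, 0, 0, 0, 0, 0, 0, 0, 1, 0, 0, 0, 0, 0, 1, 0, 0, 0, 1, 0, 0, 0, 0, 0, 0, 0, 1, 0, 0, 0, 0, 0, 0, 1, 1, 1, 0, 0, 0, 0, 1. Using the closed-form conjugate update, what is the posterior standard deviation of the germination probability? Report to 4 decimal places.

The Beta prior is conjugate to a Binomial/Bernoulli likelihood; the update adds successes to α and failures to β.
Posterior: Beta(α+k, β+n−k) = Beta(11.6+12, 8.9+45) = Beta(23.6, 53.9).
Var = αβ/((α+β)²(α+β+1)) = 23.6·53.9/(77.5²·78.5) = 0.00269791; SD = √0.00269791 = 0.0519.

0.0519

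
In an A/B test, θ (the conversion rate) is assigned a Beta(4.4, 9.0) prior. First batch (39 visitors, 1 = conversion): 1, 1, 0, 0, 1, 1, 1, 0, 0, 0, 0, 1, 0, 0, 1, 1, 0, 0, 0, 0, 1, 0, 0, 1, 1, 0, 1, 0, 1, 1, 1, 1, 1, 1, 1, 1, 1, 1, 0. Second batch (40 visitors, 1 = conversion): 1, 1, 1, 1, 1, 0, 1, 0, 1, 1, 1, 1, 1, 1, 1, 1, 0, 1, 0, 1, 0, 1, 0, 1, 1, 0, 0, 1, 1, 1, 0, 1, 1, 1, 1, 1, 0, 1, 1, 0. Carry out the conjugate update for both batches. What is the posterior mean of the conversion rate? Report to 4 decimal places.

0.5996

The Beta prior is conjugate to a Binomial/Bernoulli likelihood; the update adds successes to α and failures to β.
After batch 1: Beta(4.4+22, 9.0+17) = Beta(26.4, 26.0).
After batch 2: Beta(26.4+29, 26.0+11) = Beta(55.4, 37.0).
Posterior mean = α/(α+β) = 55.4/92.4 = 0.5996.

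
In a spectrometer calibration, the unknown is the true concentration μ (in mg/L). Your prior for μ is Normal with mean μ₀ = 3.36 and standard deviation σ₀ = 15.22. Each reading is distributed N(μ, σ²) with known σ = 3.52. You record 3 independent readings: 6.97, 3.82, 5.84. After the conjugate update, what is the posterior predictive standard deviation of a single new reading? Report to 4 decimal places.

For Normal data with known variance σ², a Normal(μ₀, σ₀²) prior on μ is conjugate. Posterior precision = 1/σ₀² + n/σ²; posterior mean is the precision-weighted average of μ₀ and x̄.
σ₀² = 15.22² = 231.6484, σ² = 3.52² = 12.3904; σ² + n·σ₀² = 12.3904 + 3·231.6484 = 707.3356.
Posterior precision = 1/σ₀² + n/σ² = 1/231.6484 + 3/12.3904 = (σ² + n·σ₀²)/(σ₀²σ²) = 707.3356/(231.6484·12.3904); posterior variance σₙ² = σ₀²σ²/(σ² + n·σ₀²) = 231.6484·12.3904/707.3356 = 4.057786.
Predictive variance for one new observation = σₙ² + σ² = 231.6484·12.3904/707.3356 + 12.3904 = σ²·(σ₀² + 707.3356)/707.3356 = 12.3904·938.984/707.3356 = 16.448186; SD = √(12.3904·938.984/707.3356) = 4.0556.

4.0556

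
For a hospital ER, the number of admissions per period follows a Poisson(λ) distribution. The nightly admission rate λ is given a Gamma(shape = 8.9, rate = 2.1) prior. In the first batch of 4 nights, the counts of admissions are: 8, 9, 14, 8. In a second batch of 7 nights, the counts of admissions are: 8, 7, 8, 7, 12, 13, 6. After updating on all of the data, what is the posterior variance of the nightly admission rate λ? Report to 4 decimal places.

With a Gamma(shape α, rate β) prior, the Poisson likelihood is conjugate: the posterior is Gamma(α + ΣXᵢ, β + n).
Batch 1: sum of counts S = 39 over n = 4 nights.
After batch 1: Gamma(α+S, β+n) = Gamma(8.9+39, 2.1+4) = Gamma(47.9, 6.1).
Batch 2: sum of counts S = 61 over n = 7 nights.
After batch 2: Gamma(α+S, β+n) = Gamma(47.9+61, 6.1+7) = Gamma(108.9, 13.1).
Var = α/β² = 108.9/13.1² = 0.6346.

0.6346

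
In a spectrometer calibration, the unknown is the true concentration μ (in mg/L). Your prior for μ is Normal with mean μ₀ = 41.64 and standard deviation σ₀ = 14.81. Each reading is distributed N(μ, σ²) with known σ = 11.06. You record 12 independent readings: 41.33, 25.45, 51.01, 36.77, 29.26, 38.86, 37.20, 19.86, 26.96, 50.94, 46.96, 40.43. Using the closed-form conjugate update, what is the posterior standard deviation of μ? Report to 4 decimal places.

For Normal data with known variance σ², a Normal(μ₀, σ₀²) prior on μ is conjugate. Posterior precision = 1/σ₀² + n/σ²; posterior mean is the precision-weighted average of μ₀ and x̄.
σ₀² = 14.81² = 219.3361, σ² = 11.06² = 122.3236; σ² + n·σ₀² = 122.3236 + 12·219.3361 = 2754.3568.
Posterior precision = 1/σ₀² + n/σ² = 1/219.3361 + 12/122.3236 = (σ² + n·σ₀²)/(σ₀²σ²) = 2754.3568/(219.3361·122.3236); posterior variance σₙ² = σ₀²σ²/(σ² + n·σ₀²) = 219.3361·122.3236/2754.3568 = 9.740924.
Posterior SD = √σₙ² = √(219.3361·122.3236/2754.3568) = 3.1210.

3.1210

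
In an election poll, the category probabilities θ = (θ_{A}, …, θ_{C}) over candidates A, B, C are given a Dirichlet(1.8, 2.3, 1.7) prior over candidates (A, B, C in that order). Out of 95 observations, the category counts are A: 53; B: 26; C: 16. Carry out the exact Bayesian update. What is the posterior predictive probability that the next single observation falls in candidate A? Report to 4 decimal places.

0.5437

The Dirichlet prior is conjugate to the Multinomial likelihood: each posterior αⱼ = prior αⱼ + observed count nⱼ.
Posterior concentration: (54.8, 28.3, 17.7), total = 100.8.
P(next = A | data) = α_{A}/Σα = 0.5437.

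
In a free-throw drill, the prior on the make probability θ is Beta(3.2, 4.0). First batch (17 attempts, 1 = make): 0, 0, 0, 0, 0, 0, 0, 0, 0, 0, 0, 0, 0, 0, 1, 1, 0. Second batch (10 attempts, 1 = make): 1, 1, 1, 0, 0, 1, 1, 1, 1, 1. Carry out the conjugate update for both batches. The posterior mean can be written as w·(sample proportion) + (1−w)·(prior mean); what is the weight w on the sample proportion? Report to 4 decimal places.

0.7895

The Beta prior is conjugate to a Binomial/Bernoulli likelihood; the update adds successes to α and failures to β.
Total number of attempts: n = 17 + 10 = 27.
Posterior mean = (α₀+k)/(α₀+β₀+n) = [n/(α₀+β₀+n)]·(k/n) + [(α₀+β₀)/(α₀+β₀+n)]·α₀/(α₀+β₀), so only n and the prior enter the weight.
The weight on the data is w = n/(α₀+β₀+n) = 27/(3.2+4.0+27) = 27/34.2 = 0.7895.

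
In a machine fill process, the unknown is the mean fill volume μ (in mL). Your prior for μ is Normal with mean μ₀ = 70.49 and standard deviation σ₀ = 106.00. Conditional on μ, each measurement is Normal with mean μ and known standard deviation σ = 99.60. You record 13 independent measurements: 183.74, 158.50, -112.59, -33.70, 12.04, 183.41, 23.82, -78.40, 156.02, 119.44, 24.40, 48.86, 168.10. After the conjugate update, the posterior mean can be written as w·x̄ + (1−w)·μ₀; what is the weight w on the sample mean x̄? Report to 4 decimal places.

0.9364

For Normal data with known variance σ², a Normal(μ₀, σ₀²) prior on μ is conjugate. Posterior precision = 1/σ₀² + n/σ²; posterior mean is the precision-weighted average of μ₀ and x̄.
σ₀² = 106.00² = 11236, σ² = 99.60² = 9920.16. Prior precision 1/σ₀² = 1/11236; data precision n/σ² = 13/9920.16.
w = (n/σ²)/(1/σ₀² + n/σ²) = n·σ₀²/(σ² + n·σ₀²) = 13·11236/(9920.16 + 13·11236) = 146068/155988.16 = 0.9364.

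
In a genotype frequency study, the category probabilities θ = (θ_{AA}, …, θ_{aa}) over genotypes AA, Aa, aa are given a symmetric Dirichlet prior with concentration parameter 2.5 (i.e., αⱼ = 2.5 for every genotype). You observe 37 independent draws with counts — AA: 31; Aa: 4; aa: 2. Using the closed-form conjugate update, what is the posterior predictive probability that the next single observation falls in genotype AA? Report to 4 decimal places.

0.7528

The Dirichlet prior is conjugate to the Multinomial likelihood: each posterior αⱼ = prior αⱼ + observed count nⱼ.
Posterior concentration: (33.5, 6.5, 4.5), total = 44.5.
P(next = AA | data) = α_{AA}/Σα = 0.7528.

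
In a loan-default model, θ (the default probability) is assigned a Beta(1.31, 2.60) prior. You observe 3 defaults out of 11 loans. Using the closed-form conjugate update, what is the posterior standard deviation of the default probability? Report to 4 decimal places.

0.1137

The Beta prior is conjugate to a Binomial/Bernoulli likelihood; the update adds successes to α and failures to β.
Posterior: Beta(α+k, β+n−k) = Beta(1.31+3, 2.60+8) = Beta(4.31, 10.60).
Var = αβ/((α+β)²(α+β+1)) = 4.31·10.60/(14.91²·15.91) = 0.01291688; SD = √0.01291688 = 0.1137.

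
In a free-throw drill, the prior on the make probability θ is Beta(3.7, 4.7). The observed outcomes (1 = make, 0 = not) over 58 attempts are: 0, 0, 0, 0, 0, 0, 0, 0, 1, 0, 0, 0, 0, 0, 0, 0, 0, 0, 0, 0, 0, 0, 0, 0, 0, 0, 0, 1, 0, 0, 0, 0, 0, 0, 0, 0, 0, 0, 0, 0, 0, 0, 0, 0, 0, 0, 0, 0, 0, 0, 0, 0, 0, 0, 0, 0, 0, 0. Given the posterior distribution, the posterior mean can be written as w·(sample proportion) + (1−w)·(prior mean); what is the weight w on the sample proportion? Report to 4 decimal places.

The Beta prior is conjugate to a Binomial/Bernoulli likelihood; the update adds successes to α and failures to β.
Posterior mean = (α₀+k)/(α₀+β₀+n) = [n/(α₀+β₀+n)]·(k/n) + [(α₀+β₀)/(α₀+β₀+n)]·α₀/(α₀+β₀), so only n and the prior enter the weight.
The weight on the data is w = n/(α₀+β₀+n) = 58/(3.7+4.7+58) = 58/66.4 = 0.8735.

0.8735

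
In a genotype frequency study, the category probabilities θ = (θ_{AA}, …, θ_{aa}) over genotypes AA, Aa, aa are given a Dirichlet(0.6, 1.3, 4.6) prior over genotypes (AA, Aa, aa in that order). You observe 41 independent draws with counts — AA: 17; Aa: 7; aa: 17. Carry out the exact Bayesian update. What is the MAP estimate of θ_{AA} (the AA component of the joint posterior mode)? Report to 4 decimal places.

The Dirichlet prior is conjugate to the Multinomial likelihood: each posterior αⱼ = prior αⱼ + observed count nⱼ.
Posterior concentration: (17.6, 8.3, 21.6), total = 47.5.
Joint mode component: (α_{AA}−1)/(Σα−K) = 16.6/44.5 = 0.3730.

0.3730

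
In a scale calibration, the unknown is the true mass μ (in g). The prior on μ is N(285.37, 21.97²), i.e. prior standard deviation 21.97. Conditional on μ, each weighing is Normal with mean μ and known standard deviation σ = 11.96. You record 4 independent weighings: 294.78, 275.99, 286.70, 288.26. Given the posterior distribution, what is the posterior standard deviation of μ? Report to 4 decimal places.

For Normal data with known variance σ², a Normal(μ₀, σ₀²) prior on μ is conjugate. Posterior precision = 1/σ₀² + n/σ²; posterior mean is the precision-weighted average of μ₀ and x̄.
σ₀² = 21.97² = 482.6809, σ² = 11.96² = 143.0416; σ² + n·σ₀² = 143.0416 + 4·482.6809 = 2073.7652.
Posterior precision = 1/σ₀² + n/σ² = 1/482.6809 + 4/143.0416 = (σ² + n·σ₀²)/(σ₀²σ²) = 2073.7652/(482.6809·143.0416); posterior variance σₙ² = σ₀²σ²/(σ² + n·σ₀²) = 482.6809·143.0416/2073.7652 = 33.293764.
Posterior SD = √σₙ² = √(482.6809·143.0416/2073.7652) = 5.7701.

5.7701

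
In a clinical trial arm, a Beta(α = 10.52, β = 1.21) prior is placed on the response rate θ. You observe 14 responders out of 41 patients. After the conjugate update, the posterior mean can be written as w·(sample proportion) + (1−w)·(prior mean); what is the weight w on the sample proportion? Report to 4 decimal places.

The Beta prior is conjugate to a Binomial/Bernoulli likelihood; the update adds successes to α and failures to β.
Posterior mean = (α₀+k)/(α₀+β₀+n) = [n/(α₀+β₀+n)]·(k/n) + [(α₀+β₀)/(α₀+β₀+n)]·α₀/(α₀+β₀), so only n and the prior enter the weight.
The weight on the data is w = n/(α₀+β₀+n) = 41/(10.52+1.21+41) = 41/52.73 = 0.7775.

0.7775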